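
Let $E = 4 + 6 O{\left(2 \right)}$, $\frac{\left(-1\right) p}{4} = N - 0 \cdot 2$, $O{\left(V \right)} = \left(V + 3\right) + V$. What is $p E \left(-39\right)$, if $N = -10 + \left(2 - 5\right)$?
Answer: $-93288$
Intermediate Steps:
$N = -13$ ($N = -10 - 3 = -13$)
$O{\left(V \right)} = 3 + 2 V$ ($O{\left(V \right)} = \left(3 + V\right) + V = 3 + 2 V$)
$p = 52$ ($p = - 4 \left(-13 - 0 \cdot 2\right) = - 4 \left(-13 - 0\right) = - 4 \left(-13 + 0\right) = \left(-4\right) \left(-13\right) = 52$)
$E = 46$ ($E = 4 + 6 \left(3 + 2 \cdot 2\right) = 4 + 6 \left(3 + 4\right) = 4 + 6 \cdot 7 = 4 + 42 = 46$)
$p E \left(-39\right) = 52 \cdot 46 \left(-39\right) = 2392 \left(-39\right) = -93288$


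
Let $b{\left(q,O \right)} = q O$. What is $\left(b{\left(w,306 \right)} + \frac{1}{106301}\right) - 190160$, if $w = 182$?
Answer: $- \frac{14294082867}{106301} \approx -1.3447 \cdot 10^{5}$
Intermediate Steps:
$b{\left(q,O \right)} = O q$
$\left(b{\left(w,306 \right)} + \frac{1}{106301}\right) - 190160 = \left(306 \cdot 182 + \frac{1}{106301}\right) - 190160 = \left(55692 + \frac{1}{106301}\right) - 190160 = \frac{5920115293}{106301} - 190160 = - \frac{14294082867}{106301}$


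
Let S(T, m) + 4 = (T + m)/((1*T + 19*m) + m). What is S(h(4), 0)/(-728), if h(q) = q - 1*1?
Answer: 3/728 ≈ 0.0041209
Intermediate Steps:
h(q) = -1 + q (h(q) = q - 1 = -1 + q)
S(T, m) = -4 + (T + m)/(T + 20*m) (S(T, m) = -4 + (T + m)/((1*T + 19*m) + m) = -4 + (T + m)/((T + 19*m) + m) = -4 + (T + m)/(T + 20*m))
S(h(4), 0)/(-728) = ((-79*0 - 3*(-1 + 4))/((-1 + 4) + 20*0))/(-728) = ((0 - 3*3)/(3 + 0))*(-1/728) = ((0 - 9)/3)*(-1/728) = ((⅓)*(-9))*(-1/728) = -3*(-1/728) = 3/728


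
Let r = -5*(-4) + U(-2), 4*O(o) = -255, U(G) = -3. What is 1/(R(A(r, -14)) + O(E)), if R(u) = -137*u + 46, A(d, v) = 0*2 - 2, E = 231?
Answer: 4/1025 ≈ 0.0039024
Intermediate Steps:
O(o) = -255/4 (O(o) = (¼)*(-255) = -255/4)
r = 17 (r = -5*(-4) - 3 = 20 - 3 = 17)
A(d, v) = -2 (A(d, v) = 0 - 2 = -2)
R(u) = 46 - 137*u
1/(R(A(r, -14)) + O(E)) = 1/((46 - 137*(-2)) - 255/4) = 1/((46 + 274) - 255/4) = 1/(320 - 255/4) = 1/(1025/4) = 4/1025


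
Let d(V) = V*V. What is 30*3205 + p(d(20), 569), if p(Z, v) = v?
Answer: 96719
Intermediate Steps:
d(V) = V²
30*3205 + p(d(20), 569) = 30*3205 + 569 = 96150 + 569 = 96719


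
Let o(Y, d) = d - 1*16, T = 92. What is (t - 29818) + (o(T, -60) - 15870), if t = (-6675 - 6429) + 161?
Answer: -58707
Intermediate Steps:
t = -12943 (t = -13104 + 161 = -12943)
o(Y, d) = -16 + d (o(Y, d) = d - 16 = -16 + d)
(t - 29818) + (o(T, -60) - 15870) = (-12943 - 29818) + ((-16 - 60) - 15870) = -42761 + (-76 - 15870) = -42761 - 15946 = -58707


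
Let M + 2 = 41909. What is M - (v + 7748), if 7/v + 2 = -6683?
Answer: 32621846/955 ≈ 34159.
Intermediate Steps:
v = -1/955 (v = 7/(-2 - 6683) = 7/(-6685) = 7*(-1/6685) = -1/955 ≈ -0.0010471)
M = 41907 (M = -2 + 41909 = 41907)
M - (v + 7748) = 41907 - (-1/955 + 7748) = 41907 - 1*7399339/955 = 41907 - 7399339/955 = 32621846/955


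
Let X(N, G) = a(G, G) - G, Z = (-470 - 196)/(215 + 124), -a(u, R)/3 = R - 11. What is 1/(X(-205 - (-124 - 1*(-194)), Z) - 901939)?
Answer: -113/101914490 ≈ -1.1088e-6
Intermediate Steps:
a(u, R) = 33 - 3*R (a(u, R) = -3*(R - 11) = -3*(-11 + R) = 33 - 3*R)
Z = -222/113 (Z = -666/339 = -666*1/339 = -222/113 ≈ -1.9646)
X(N, G) = 33 - 4*G (X(N, G) = (33 - 3*G) - G = 33 - 4*G)
1/(X(-205 - (-124 - 1*(-194)), Z) - 901939) = 1/((33 - 4*(-222/113)) - 901939) = 1/((33 + 888/113) - 901939) = 1/(4617/113 - 901939) = 1/(-101914490/113) = -113/101914490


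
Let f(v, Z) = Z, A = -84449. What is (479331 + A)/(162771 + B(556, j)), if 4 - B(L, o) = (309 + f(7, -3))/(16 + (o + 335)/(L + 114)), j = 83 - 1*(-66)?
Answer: 553032241/227940760 ≈ 2.4262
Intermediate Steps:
j = 149 (j = 83 + 66 = 149)
B(L, o) = 4 - 306/(16 + (335 + o)/(114 + L)) (B(L, o) = 4 - (309 - 3)/(16 + (o + 335)/(L + 114)) = 4 - 306/(16 + (335 + o)/(114 + L)))
(479331 + A)/(162771 + B(556, j)) = (479331 - 84449)/(162771 + 2*(-13124 - 121*556 + 2*149)/(2159 + 149 + 16*556)) = 394882/(162771 + 2*(-13124 - 67276 + 298)/(2159 + 149 + 8896)) = 394882/(162771 + 2*(-80102)/11204) = 394882/(162771 + 2*(1/11204)*(-80102)) = 394882/(162771 - 40051/2801) = 394882/(455881520/2801) = 394882*(2801/455881520) = 553032241/227940760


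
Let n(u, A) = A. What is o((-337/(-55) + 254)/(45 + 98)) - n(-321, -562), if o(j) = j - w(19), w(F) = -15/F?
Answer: 84372278/149435 ≈ 564.61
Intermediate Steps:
o(j) = 15/19 + j (o(j) = j - (-15)/19 = j - 1*(-15/19) = j + 15/19 = 15/19 + j)
o((-337/(-55) + 254)/(45 + 98)) - n(-321, -562) = (15/19 + (-337/(-55) + 254)/(45 + 98)) - 1*(-562) = (15/19 + (-337*(-1/55) + 254)/143) + 562 = (15/19 + (337/55 + 254)*(1/143)) + 562 = (15/19 + (14307/55)*(1/143)) + 562 = (15/19 + 14307/7865) + 562 = 389808/149435 + 562 = 84372278/149435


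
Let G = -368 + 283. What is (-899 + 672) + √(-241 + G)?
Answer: -227 + I*√326 ≈ -227.0 + 18.055*I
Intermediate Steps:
G = -85
(-899 + 672) + √(-241 + G) = (-899 + 672) + √(-241 - 85) = -227 + √(-326) = -227 + I*√326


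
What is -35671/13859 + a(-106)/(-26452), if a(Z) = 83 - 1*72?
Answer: -943721741/366598268 ≈ -2.5743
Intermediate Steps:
a(Z) = 11 (a(Z) = 83 - 72 = 11)
-35671/13859 + a(-106)/(-26452) = -35671/13859 + 11/(-26452) = -35671*1/13859 + 11*(-1/26452) = -35671/13859 - 11/26452 = -943721741/366598268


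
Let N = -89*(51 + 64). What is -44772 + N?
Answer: -55007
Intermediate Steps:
N = -10235 (N = -89*115 = -10235)
-44772 + N = -44772 - 10235 = -55007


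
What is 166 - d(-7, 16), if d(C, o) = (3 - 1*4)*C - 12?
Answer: 171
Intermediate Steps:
d(C, o) = -12 - C (d(C, o) = (3 - 4)*C - 12 = -C - 12 = -12 - C)
166 - d(-7, 16) = 166 - (-12 - 1*(-7)) = 166 - (-12 + 7) = 166 - 1*(-5) = 166 + 5 = 171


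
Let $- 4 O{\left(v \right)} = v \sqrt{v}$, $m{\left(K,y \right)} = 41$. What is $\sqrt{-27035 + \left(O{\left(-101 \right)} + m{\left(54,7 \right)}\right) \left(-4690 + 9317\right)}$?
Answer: $\frac{\sqrt{650688 + 467327 i \sqrt{101}}}{2} \approx 820.98 + 715.08 i$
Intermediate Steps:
$O{\left(v \right)} = - \frac{v^{\frac{3}{2}}}{4}$ ($O{\left(v \right)} = - \frac{v \sqrt{v}}{4} = - \frac{v^{\frac{3}{2}}}{4}$)
$\sqrt{-27035 + \left(O{\left(-101 \right)} + m{\left(54,7 \right)}\right) \left(-4690 + 9317\right)} = \sqrt{-27035 + \left(- \frac{\left(-101\right)^{\frac{3}{2}}}{4} + 41\right) \left(-4690 + 9317\right)} = \sqrt{-27035 + \left(- \frac{\left(-101\right) i \sqrt{101}}{4} + 41\right) 4627} = \sqrt{-27035 + \left(\frac{101 i \sqrt{101}}{4} + 41\right) 4627} = \sqrt{-27035 + \left(41 + \frac{101 i \sqrt{101}}{4}\right) 4627} = \sqrt{-27035 + \left(189707 + \frac{467327 i \sqrt{101}}{4}\right)} = \sqrt{162672 + \frac{467327 i \sqrt{101}}{4}}$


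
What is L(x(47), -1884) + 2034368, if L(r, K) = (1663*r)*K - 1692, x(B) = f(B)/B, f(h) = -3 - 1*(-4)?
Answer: 92402680/47 ≈ 1.9660e+6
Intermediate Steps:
f(h) = 1 (f(h) = -3 + 4 = 1)
x(B) = 1/B
L(r, K) = -1692 + 1663*K*r (L(r, K) = 1663*K*r - 1692 = -1692 + 1663*K*r)
L(x(47), -1884) + 2034368 = (-1692 + 1663*(-1884)/47) + 2034368 = (-1692 + 1663*(-1884)*(1/47)) + 2034368 = (-1692 - 3133092/47) + 2034368 = -3212616/47 + 2034368 = 92402680/47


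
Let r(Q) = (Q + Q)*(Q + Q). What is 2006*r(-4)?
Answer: 128384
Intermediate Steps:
r(Q) = 4*Q**2 (r(Q) = (2*Q)*(2*Q) = 4*Q**2)
2006*r(-4) = 2006*(4*(-4)**2) = 2006*(4*16) = 2006*64 = 128384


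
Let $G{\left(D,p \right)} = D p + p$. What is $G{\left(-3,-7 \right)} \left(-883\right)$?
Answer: $-12362$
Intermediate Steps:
$G{\left(D,p \right)} = p + D p$
$G{\left(-3,-7 \right)} \left(-883\right) = - 7 \left(1 - 3\right) \left(-883\right) = \left(-7\right) \left(-2\right) \left(-883\right) = 14 \left(-883\right) = -12362$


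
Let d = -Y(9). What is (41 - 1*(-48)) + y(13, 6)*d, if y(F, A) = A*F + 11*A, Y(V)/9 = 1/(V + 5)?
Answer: -25/7 ≈ -3.5714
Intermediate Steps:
Y(V) = 9/(5 + V) (Y(V) = 9/(V + 5) = 9/(5 + V))
y(F, A) = 11*A + A*F
d = -9/14 (d = -9/(5 + 9) = -9/14 ≈ -0.64286)
(41 - 1*(-48)) + y(13, 6)*d = (41 - 1*(-48)) + (6*(11 + 13))*(-9/14) = (41 + 48) + (6*24)*(-9/14) = 89 + 144*(-9/14) = 89 - 648/7 = -25/7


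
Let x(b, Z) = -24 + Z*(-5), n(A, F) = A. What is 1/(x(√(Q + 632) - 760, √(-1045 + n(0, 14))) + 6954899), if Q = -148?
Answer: 55639/386962290334 + I*√1045/9674057258350 ≈ 1.4378e-7 + 3.3416e-12*I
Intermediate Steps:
x(b, Z) = -24 - 5*Z
1/(x(√(Q + 632) - 760, √(-1045 + n(0, 14))) + 6954899) = 1/((-24 - 5*√(-1045 + 0)) + 6954899) = 1/((-24 - 5*I*√1045) + 6954899) = 1/(6954875 - 5*I*√1045)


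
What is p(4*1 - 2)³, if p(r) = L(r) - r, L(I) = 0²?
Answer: -8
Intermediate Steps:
L(I) = 0
p(r) = -r (p(r) = 0 - r = -r)
p(4*1 - 2)³ = (-(4*1 - 2))³ = (-(4 - 2))³ = (-1*2)³ = (-2)³ = -8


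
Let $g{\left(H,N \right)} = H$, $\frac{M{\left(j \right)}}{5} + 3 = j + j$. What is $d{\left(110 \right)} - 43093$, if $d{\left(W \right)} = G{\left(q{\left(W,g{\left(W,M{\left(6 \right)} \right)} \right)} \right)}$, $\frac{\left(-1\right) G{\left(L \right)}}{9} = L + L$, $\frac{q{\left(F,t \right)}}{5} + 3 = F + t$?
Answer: $-62623$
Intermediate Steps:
$M{\left(j \right)} = -15 + 10 j$ ($M{\left(j \right)} = -15 + 5 \left(j + j\right) = -15 + 5 \cdot 2 j = -15 + 10 j$)
$q{\left(F,t \right)} = -15 + 5 F + 5 t$ ($q{\left(F,t \right)} = -15 + 5 \left(F + t\right) = -15 + \left(5 F + 5 t\right) = -15 + 5 F + 5 t$)
$G{\left(L \right)} = - 18 L$ ($G{\left(L \right)} = - 9 \left(L + L\right) = - 9 \cdot 2 L = - 18 L$)
$d{\left(W \right)} = 270 - 180 W$ ($d{\left(W \right)} = - 18 \left(-15 + 5 W + 5 W\right) = - 18 \left(-15 + 10 W\right) = 270 - 180 W$)
$d{\left(110 \right)} - 43093 = \left(270 - 19800\right) - 43093 = -19530 - 43093 = -62623$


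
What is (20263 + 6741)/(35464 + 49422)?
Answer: 13502/42443 ≈ 0.31812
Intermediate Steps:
(20263 + 6741)/(35464 + 49422) = 27004/84886 = 27004*(1/84886) = 13502/42443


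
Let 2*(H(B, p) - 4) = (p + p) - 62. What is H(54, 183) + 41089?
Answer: 41245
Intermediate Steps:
H(B, p) = -27 + p (H(B, p) = 4 + ((p + p) - 62)/2 = 4 + (2*p - 62)/2 = 4 + (-62 + 2*p)/2 = 4 + (-31 + p) = -27 + p)
H(54, 183) + 41089 = (-27 + 183) + 41089 = 156 + 41089 = 41245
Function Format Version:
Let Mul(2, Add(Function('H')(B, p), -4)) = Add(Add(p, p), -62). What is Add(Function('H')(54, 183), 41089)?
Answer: 41245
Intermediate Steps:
Function('H')(B, p) = Add(-27, p) (Function('H')(B, p) = Add(4, Mul(Rational(1, 2), Add(Add(p, p), -62))) = Add(4, Mul(Rational(1, 2), Add(Mul(2, p), -62))) = Add(4, Mul(Rational(1, 2), Add(-62, Mul(2, p)))) = Add(4, Add(-31, p)) = Add(-27, p))
Add(Function('H')(54, 183), 41089) = Add(Add(-27, 183), 41089) = Add(156, 41089) = 41245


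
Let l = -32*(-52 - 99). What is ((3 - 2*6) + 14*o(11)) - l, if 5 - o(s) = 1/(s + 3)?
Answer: -4772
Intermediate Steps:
o(s) = 5 - 1/(3 + s) (o(s) = 5 - 1/(s + 3) = 5 - 1/(3 + s))
l = 4832 (l = -32*(-151) = 4832)
((3 - 2*6) + 14*o(11)) - l = ((3 - 2*6) + 14*((14 + 5*11)/(3 + 11))) - 1*4832 = ((3 - 12) + 14*((14 + 55)/14)) - 4832 = (-9 + 14*((1/14)*69)) - 4832 = (-9 + 14*(69/14)) - 4832 = (-9 + 69) - 4832 = 60 - 4832 = -4772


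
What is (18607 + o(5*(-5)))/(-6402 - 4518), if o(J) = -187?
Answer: -307/182 ≈ -1.6868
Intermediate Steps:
(18607 + o(5*(-5)))/(-6402 - 4518) = (18607 - 187)/(-6402 - 4518) = 18420/(-10920) = 18420*(-1/10920) = -307/182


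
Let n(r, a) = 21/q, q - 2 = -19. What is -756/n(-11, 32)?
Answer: 612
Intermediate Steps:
q = -17 (q = 2 - 19 = -17)
n(r, a) = -21/17 (n(r, a) = 21/(-17) = 21*(-1/17) = -21/17)
-756/n(-11, 32) = -756/(-21/17) = -756*(-17/21) = 612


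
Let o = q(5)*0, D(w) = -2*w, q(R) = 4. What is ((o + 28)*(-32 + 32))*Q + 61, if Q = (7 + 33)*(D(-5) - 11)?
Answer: 61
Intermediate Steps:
o = 0 (o = 4*0 = 0)
Q = -40 (Q = (7 + 33)*(-2*(-5) - 11) = 40*(10 - 11) = 40*(-1) = -40)
((o + 28)*(-32 + 32))*Q + 61 = ((0 + 28)*(-32 + 32))*(-40) + 61 = (28*0)*(-40) + 61 = 0*(-40) + 61 = 0 + 61 = 61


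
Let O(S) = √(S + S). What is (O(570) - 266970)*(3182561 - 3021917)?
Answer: -42887128680 + 321288*√285 ≈ -4.2882e+10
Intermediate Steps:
O(S) = √2*√S (O(S) = √(2*S) = √2*√S)
(O(570) - 266970)*(3182561 - 3021917) = (√2*√570 - 266970)*(3182561 - 3021917) = (2*√285 - 266970)*160644 = (-266970 + 2*√285)*160644 = -42887128680 + 321288*√285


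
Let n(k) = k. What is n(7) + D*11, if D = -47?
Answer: -510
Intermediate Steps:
n(7) + D*11 = 7 - 47*11 = 7 - 517 = -510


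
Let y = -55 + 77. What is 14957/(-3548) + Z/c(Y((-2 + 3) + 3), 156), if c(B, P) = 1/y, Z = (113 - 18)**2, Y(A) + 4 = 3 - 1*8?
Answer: 704440443/3548 ≈ 1.9855e+5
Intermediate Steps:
Y(A) = -9 (Y(A) = -4 + (3 - 1*8) = -4 + (3 - 8) = -4 - 5 = -9)
Z = 9025 (Z = 95**2 = 9025)
y = 22
c(B, P) = 1/22
14957/(-3548) + Z/c(Y((-2 + 3) + 3), 156) = 14957/(-3548) + 9025/(1/22) = 14957*(-1/3548) + 9025*22 = -14957/3548 + 198550 = 704440443/3548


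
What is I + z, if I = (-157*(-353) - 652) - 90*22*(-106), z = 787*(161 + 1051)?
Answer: 1218493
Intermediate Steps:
z = 953844 (z = 787*1212 = 953844)
I = 264649 (I = (55421 - 652) - 1980*(-106) = 54769 + 209880 = 264649)
I + z = 264649 + 953844 = 1218493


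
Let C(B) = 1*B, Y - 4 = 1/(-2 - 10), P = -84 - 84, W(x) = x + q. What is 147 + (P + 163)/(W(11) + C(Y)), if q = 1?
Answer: 28017/191 ≈ 146.69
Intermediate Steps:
W(x) = 1 + x (W(x) = x + 1 = 1 + x)
P = -168
Y = 47/12 (Y = 4 + 1/(-2 - 10) = 4 + 1/(-12) = 4 - 1/12 = 47/12 ≈ 3.9167)
C(B) = B
147 + (P + 163)/(W(11) + C(Y)) = 147 + (-168 + 163)/((1 + 11) + 47/12) = 147 - 5/(12 + 47/12) = 147 - 5/191/12 = 147 - 5*12/191 = 147 - 60/191 = 28017/191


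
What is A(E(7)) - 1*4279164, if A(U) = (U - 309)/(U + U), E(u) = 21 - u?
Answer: -119816887/28 ≈ -4.2792e+6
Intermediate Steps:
A(U) = (-309 + U)/(2*U) (A(U) = (-309 + U)/((2*U)) = (-309 + U)*(1/(2*U)) = (-309 + U)/(2*U))
A(E(7)) - 1*4279164 = (-309 + (21 - 1*7))/(2*(21 - 1*7)) - 1*4279164 = (-309 + (21 - 7))/(2*(21 - 7)) - 4279164 = (1/2)*(-309 + 14)/14 - 4279164 = (1/2)*(1/14)*(-295) - 4279164 = -295/28 - 4279164 = -119816887/28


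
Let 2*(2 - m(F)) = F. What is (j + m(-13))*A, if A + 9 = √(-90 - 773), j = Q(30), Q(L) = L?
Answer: -693/2 + 77*I*√863/2 ≈ -346.5 + 1131.0*I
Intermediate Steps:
m(F) = 2 - F/2
j = 30
A = -9 + I*√863 (A = -9 + √(-90 - 773) = -9 + √(-863) = -9 + I*√863 ≈ -9.0 + 29.377*I)
(j + m(-13))*A = (30 + (2 - ½*(-13)))*(-9 + I*√863) = (30 + (2 + 13/2))*(-9 + I*√863) = (30 + 17/2)*(-9 + I*√863) = 77*(-9 + I*√863)/2 = -693/2 + 77*I*√863/2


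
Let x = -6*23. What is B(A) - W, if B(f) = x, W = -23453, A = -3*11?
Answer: 23315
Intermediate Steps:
A = -33
x = -138
B(f) = -138
B(A) - W = -138 - 1*(-23453) = -138 + 23453 = 23315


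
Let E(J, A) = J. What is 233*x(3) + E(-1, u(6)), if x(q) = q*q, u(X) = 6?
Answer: 2096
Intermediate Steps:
x(q) = q²
233*x(3) + E(-1, u(6)) = 233*3² - 1 = 233*9 - 1 = 2097 - 1 = 2096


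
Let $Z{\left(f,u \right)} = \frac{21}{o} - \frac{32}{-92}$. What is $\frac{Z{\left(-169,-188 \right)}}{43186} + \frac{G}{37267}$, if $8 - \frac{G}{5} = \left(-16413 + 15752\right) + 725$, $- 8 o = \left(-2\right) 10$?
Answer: $- \frac{676549299}{92541228065} \approx -0.0073108$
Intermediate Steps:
$o = \frac{5}{2}$ ($o = - \frac{\left(-2\right) 10}{8} = \left(- \frac{1}{8}\right) \left(-20\right) = \frac{5}{2} \approx 2.5$)
$G = -280$ ($G = 40 - 5 \left(\left(-16413 + 15752\right) + 725\right) = 40 - 5 \left(-661 + 725\right) = 40 - 320 = -280$)
$Z{\left(f,u \right)} = \frac{1006}{115}$ ($Z{\left(f,u \right)} = \frac{21}{\frac{5}{2}} - \frac{32}{-92} = 21 \cdot \frac{2}{5} - - \frac{8}{23} = \frac{42}{5} + \frac{8}{23} = \frac{1006}{115}$)
$\frac{Z{\left(-169,-188 \right)}}{43186} + \frac{G}{37267} = \frac{1006}{115 \cdot 43186} - \frac{280}{37267} = \frac{1006}{115} \cdot \frac{1}{43186} - \frac{280}{37267} = \frac{503}{2483195} - \frac{280}{37267} = - \frac{676549299}{92541228065}$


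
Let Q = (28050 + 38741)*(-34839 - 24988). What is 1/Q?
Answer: -1/3995905157 ≈ -2.5026e-10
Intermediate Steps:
Q = -3995905157 (Q = 66791*(-59827) = -3995905157)
1/Q = 1/(-3995905157) = -1/3995905157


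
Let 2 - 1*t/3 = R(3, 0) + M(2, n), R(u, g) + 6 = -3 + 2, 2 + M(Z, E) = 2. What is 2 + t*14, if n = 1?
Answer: 380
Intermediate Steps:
M(Z, E) = 0 (M(Z, E) = -2 + 2 = 0)
R(u, g) = -7 (R(u, g) = -6 + (-3 + 2) = -6 - 1 = -7)
t = 27 (t = 6 - 3*(-7 + 0) = 6 - 3*(-7) = 6 + 21 = 27)
2 + t*14 = 2 + 27*14 = 2 + 378 = 380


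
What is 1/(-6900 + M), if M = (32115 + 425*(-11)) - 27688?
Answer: -1/7148 ≈ -0.00013990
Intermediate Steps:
M = -248 (M = (32115 - 4675) - 27688 = 27440 - 27688 = -248)
1/(-6900 + M) = 1/(-6900 - 248) = 1/(-7148) = -1/7148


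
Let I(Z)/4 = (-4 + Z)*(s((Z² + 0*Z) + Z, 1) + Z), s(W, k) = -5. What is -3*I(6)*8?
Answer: -192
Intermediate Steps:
I(Z) = 4*(-5 + Z)*(-4 + Z) (I(Z) = 4*((-4 + Z)*(-5 + Z)) = 4*((-5 + Z)*(-4 + Z)) = 4*(-5 + Z)*(-4 + Z))
-3*I(6)*8 = -3*(80 - 36*6 + 4*6²)*8 = -3*(80 - 216 + 4*36)*8 = -3*(80 - 216 + 144)*8 = -3*8*8 = -24*8 = -192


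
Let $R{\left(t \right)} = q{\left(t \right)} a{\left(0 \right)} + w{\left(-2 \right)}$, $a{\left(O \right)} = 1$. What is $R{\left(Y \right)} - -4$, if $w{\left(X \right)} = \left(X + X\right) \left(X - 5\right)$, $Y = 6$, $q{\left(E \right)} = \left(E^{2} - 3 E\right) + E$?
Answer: $56$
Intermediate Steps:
$q{\left(E \right)} = E^{2} - 2 E$
$w{\left(X \right)} = 2 X \left(-5 + X\right)$
$R{\left(t \right)} = 28 + t \left(-2 + t\right)$ ($R{\left(t \right)} = t \left(-2 + t\right) 1 + 2 \left(-2\right) \left(-5 - 2\right) = t \left(-2 + t\right) + 2 \left(-2\right) \left(-7\right) = t \left(-2 + t\right) + 28 = 28 + t \left(-2 + t\right)$)
$R{\left(Y \right)} - -4 = \left(28 + 6 \left(-2 + 6\right)\right) - -4 = \left(28 + 6 \cdot 4\right) + 4 = \left(28 + 24\right) + 4 = 52 + 4 = 56$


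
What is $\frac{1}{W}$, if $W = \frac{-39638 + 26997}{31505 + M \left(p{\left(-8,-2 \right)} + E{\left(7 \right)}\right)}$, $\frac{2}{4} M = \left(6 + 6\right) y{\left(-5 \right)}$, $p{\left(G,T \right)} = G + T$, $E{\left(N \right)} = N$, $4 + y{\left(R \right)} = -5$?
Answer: $- \frac{32153}{12641} \approx -2.5435$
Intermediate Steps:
$y{\left(R \right)} = -9$ ($y{\left(R \right)} = -4 - 5 = -9$)
$M = -216$ ($M = 2 \left(6 + 6\right) \left(-9\right) = 2 \cdot 12 \left(-9\right) = 2 \left(-108\right) = -216$)
$W = - \frac{12641}{32153}$ ($W = \frac{-39638 + 26997}{31505 - 216 \left(\left(-8 - 2\right) + 7\right)} = - \frac{12641}{31505 - 216 \left(-10 + 7\right)} = - \frac{12641}{31505 - -648} = - \frac{12641}{31505 + 648} = - \frac{12641}{32153} \approx -0.39315$)
$\frac{1}{W} = \frac{1}{- \frac{12641}{32153}} = - \frac{32153}{12641}$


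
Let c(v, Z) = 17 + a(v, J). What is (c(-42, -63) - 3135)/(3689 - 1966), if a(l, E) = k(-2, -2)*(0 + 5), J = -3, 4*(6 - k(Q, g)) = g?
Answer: -6171/3446 ≈ -1.7908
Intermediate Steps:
k(Q, g) = 6 - g/4
a(l, E) = 65/2 (a(l, E) = (6 - ¼*(-2))*(0 + 5) = (6 + ½)*5 = (13/2)*5 = 65/2)
c(v, Z) = 99/2 (c(v, Z) = 17 + 65/2 = 99/2)
(c(-42, -63) - 3135)/(3689 - 1966) = (99/2 - 3135)/(3689 - 1966) = -6171/2/1723 = -6171/2*1/1723 = -6171/3446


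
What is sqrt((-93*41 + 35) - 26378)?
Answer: 2*I*sqrt(7539) ≈ 173.65*I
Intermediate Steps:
sqrt((-93*41 + 35) - 26378) = sqrt((-3813 + 35) - 26378) = sqrt(-3778 - 26378) = sqrt(-30156) = 2*I*sqrt(7539)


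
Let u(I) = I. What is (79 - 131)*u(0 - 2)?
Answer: 104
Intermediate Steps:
(79 - 131)*u(0 - 2) = (79 - 131)*(0 - 2) = -52*(-2) = 104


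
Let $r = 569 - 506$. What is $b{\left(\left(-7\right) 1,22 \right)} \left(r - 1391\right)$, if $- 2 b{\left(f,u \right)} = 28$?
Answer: $18592$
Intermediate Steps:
$b{\left(f,u \right)} = -14$ ($b{\left(f,u \right)} = \left(- \frac{1}{2}\right) 28 = -14$)
$r = 63$
$b{\left(\left(-7\right) 1,22 \right)} \left(r - 1391\right) = - 14 \left(63 - 1391\right) = \left(-14\right) \left(-1328\right) = 18592$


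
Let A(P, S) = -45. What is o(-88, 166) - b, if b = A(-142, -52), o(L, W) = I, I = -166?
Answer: -121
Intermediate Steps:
o(L, W) = -166
b = -45
o(-88, 166) - b = -166 - 1*(-45) = -166 + 45 = -121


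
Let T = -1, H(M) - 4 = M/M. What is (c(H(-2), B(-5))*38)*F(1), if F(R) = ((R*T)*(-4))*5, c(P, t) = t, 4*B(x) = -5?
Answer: -950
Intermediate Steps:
H(M) = 5 (H(M) = 4 + M/M = 4 + 1 = 5)
B(x) = -5/4 (B(x) = (¼)*(-5) = -5/4)
F(R) = 20*R (F(R) = ((R*(-1))*(-4))*5 = (-R*(-4))*5 = (4*R)*5 = 20*R)
(c(H(-2), B(-5))*38)*F(1) = (-5/4*38)*(20*1) = -95/2*20 = -950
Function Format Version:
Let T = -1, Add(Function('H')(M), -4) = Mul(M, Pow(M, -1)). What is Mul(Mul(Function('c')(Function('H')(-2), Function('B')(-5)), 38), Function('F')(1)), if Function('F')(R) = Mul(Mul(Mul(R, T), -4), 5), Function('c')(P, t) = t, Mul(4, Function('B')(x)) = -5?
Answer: -950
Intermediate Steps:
Function('H')(M) = 5 (Function('H')(M) = Add(4, Mul(M, Pow(M, -1))) = Add(4, 1) = 5)
Function('B')(x) = Rational(-5, 4) (Function('B')(x) = Mul(Rational(1, 4), -5) = Rational(-5, 4))
Function('F')(R) = Mul(20, R) (Function('F')(R) = Mul(Mul(Mul(R, -1), -4), 5) = Mul(Mul(Mul(-1, R), -4), 5) = Mul(Mul(4, R), 5) = Mul(20, R))
Mul(Mul(Function('c')(Function('H')(-2), Function('B')(-5)), 38), Function('F')(1)) = Mul(Mul(Rational(-5, 4), 38), Mul(20, 1)) = Mul(Rational(-95, 2), 20) = -950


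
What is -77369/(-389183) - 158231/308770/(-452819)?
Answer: 10817557067775743/54414369399911290 ≈ 0.19880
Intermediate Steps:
-77369/(-389183) - 158231/308770/(-452819) = -77369*(-1/389183) - 158231*1/308770*(-1/452819) = 77369/389183 - 158231/308770*(-1/452819) = 77369/389183 + 158231/139816922630 = 10817557067775743/54414369399911290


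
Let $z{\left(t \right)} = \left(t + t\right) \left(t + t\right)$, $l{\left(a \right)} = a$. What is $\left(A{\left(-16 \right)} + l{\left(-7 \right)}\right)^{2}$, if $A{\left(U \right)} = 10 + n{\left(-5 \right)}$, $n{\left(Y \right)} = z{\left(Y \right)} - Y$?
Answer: $11664$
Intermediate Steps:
$z{\left(t \right)} = 4 t^{2}$ ($z{\left(t \right)} = 2 t 2 t = 4 t^{2}$)
$n{\left(Y \right)} = - Y + 4 Y^{2}$ ($n{\left(Y \right)} = 4 Y^{2} - Y = - Y + 4 Y^{2}$)
$A{\left(U \right)} = 115$ ($A{\left(U \right)} = 10 - 5 \left(-1 + 4 \left(-5\right)\right) = 10 - 5 \left(-1 - 20\right) = 10 - -105 = 10 + 105 = 115$)
$\left(A{\left(-16 \right)} + l{\left(-7 \right)}\right)^{2} = \left(115 - 7\right)^{2} = 108^{2} = 11664$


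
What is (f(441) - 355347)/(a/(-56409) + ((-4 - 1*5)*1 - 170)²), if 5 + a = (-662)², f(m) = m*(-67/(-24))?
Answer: -159802579143/14455700240 ≈ -11.055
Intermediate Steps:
f(m) = 67*m/24 (f(m) = m*(-67*(-1/24)) = m*(67/24) = 67*m/24)
a = 438239 (a = -5 + (-662)² = -5 + 438244 = 438239)
(f(441) - 355347)/(a/(-56409) + ((-4 - 1*5)*1 - 170)²) = ((67/24)*441 - 355347)/(438239/(-56409) + ((-4 - 1*5)*1 - 170)²) = (9849/8 - 355347)/(438239*(-1/56409) + ((-4 - 5)*1 - 170)²) = -2832927/(8*(-438239/56409 + (-9*1 - 170)²)) = -2832927/(8*(-438239/56409 + (-9 - 170)²)) = -2832927/(8*(-438239/56409 + (-179)²)) = -2832927/(8*(-438239/56409 + 32041)) = -2832927/(8*1806962530/56409) = -2832927/8*56409/1806962530 = -159802579143/14455700240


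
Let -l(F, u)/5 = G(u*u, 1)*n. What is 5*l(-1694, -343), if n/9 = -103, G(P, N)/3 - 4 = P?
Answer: 8179824825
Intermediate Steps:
G(P, N) = 12 + 3*P
n = -927 (n = 9*(-103) = -927)
l(F, u) = 55620 + 13905*u² (l(F, u) = -5*(12 + 3*(u*u))*(-927) = -5*(12 + 3*u²)*(-927) = -5*(-11124 - 2781*u²) = 55620 + 13905*u²)
5*l(-1694, -343) = 5*(55620 + 13905*(-343)²) = 5*(55620 + 13905*117649) = 5*(55620 + 1635909345) = 5*1635964965 = 8179824825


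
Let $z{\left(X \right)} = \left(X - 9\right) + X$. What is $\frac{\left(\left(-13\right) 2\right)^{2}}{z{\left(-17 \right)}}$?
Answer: $- \frac{676}{43} \approx -15.721$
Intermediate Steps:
$z{\left(X \right)} = -9 + 2 X$ ($z{\left(X \right)} = \left(-9 + X\right) + X = -9 + 2 X$)
$\frac{\left(\left(-13\right) 2\right)^{2}}{z{\left(-17 \right)}} = \frac{\left(\left(-13\right) 2\right)^{2}}{-9 + 2 \left(-17\right)} = \frac{\left(-26\right)^{2}}{-9 - 34} = \frac{676}{-43} = 676 \left(- \frac{1}{43}\right) = - \frac{676}{43}$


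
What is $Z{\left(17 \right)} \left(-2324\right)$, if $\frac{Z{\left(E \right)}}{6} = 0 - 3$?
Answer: $41832$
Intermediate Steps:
$Z{\left(E \right)} = -18$ ($Z{\left(E \right)} = 6 \left(0 - 3\right) = 6 \left(-3\right) = -18$)
$Z{\left(17 \right)} \left(-2324\right) = \left(-18\right) \left(-2324\right) = 41832$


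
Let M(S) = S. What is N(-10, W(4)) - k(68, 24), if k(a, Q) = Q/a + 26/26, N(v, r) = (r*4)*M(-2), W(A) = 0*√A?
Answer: -23/17 ≈ -1.3529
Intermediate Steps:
W(A) = 0
N(v, r) = -8*r (N(v, r) = (r*4)*(-2) = (4*r)*(-2) = -8*r)
k(a, Q) = 1 + Q/a (k(a, Q) = Q/a + 26*(1/26) = Q/a + 1 = 1 + Q/a)
N(-10, W(4)) - k(68, 24) = -8*0 - (24 + 68)/68 = 0 - 92/68 = 0 - 1*23/17 = 0 - 23/17 = -23/17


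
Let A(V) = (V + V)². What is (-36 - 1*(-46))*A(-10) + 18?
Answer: 4018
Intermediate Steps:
A(V) = 4*V² (A(V) = (2*V)² = 4*V²)
(-36 - 1*(-46))*A(-10) + 18 = (-36 - 1*(-46))*(4*(-10)²) + 18 = (-36 + 46)*(4*100) + 18 = 10*400 + 18 = 4000 + 18 = 4018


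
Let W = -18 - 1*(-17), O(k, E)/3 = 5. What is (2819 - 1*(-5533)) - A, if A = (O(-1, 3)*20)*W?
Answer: 8652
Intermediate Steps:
O(k, E) = 15 (O(k, E) = 3*5 = 15)
W = -1 (W = -18 + 17 = -1)
A = -300 (A = (15*20)*(-1) = 300*(-1) = -300)
(2819 - 1*(-5533)) - A = (2819 - 1*(-5533)) - 1*(-300) = (2819 + 5533) + 300 = 8352 + 300 = 8652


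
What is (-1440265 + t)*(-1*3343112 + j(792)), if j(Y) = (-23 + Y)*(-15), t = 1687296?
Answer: -828701803057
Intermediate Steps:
j(Y) = 345 - 15*Y
(-1440265 + t)*(-1*3343112 + j(792)) = (-1440265 + 1687296)*(-1*3343112 + (345 - 15*792)) = 247031*(-3343112 + (345 - 11880)) = 247031*(-3343112 - 11535) = 247031*(-3354647) = -828701803057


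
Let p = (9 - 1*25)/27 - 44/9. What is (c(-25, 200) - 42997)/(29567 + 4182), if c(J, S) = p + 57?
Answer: -1159528/911223 ≈ -1.2725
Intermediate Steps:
p = -148/27 (p = (9 - 25)*(1/27) - 44*⅑ = -16*1/27 - 44/9 = -16/27 - 44/9 = -148/27 ≈ -5.4815)
c(J, S) = 1391/27 (c(J, S) = -148/27 + 57 = 1391/27)
(c(-25, 200) - 42997)/(29567 + 4182) = (1391/27 - 42997)/(29567 + 4182) = -1159528/27/33749 = -1159528/27*1/33749 = -1159528/911223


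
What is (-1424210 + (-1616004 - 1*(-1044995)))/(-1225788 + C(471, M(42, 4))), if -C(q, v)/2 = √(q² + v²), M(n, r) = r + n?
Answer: 611428876893/375638831279 - 1995219*√223957/751277662558 ≈ 1.6264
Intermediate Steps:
M(n, r) = n + r
C(q, v) = -2*√(q² + v²)
(-1424210 + (-1616004 - 1*(-1044995)))/(-1225788 + C(471, M(42, 4))) = (-1424210 + (-1616004 - 1*(-1044995)))/(-1225788 - 2*√(471² + (42 + 4)²)) = (-1424210 + (-1616004 + 1044995))/(-1225788 - 2*√(221841 + 46²)) = (-1424210 - 571009)/(-1225788 - 2*√(221841 + 2116)) = -1995219/(-1225788 - 2*√223957)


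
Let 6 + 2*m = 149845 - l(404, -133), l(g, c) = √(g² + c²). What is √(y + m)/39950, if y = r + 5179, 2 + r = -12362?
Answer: √(270938 - 2*√180905)/79900 ≈ 0.0065044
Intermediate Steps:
r = -12364 (r = -2 - 12362 = -12364)
l(g, c) = √(c² + g²)
y = -7185 (y = -12364 + 5179 = -7185)
m = 149839/2 - √180905/2 (m = -3 + (149845 - √((-133)² + 404²))/2 = -3 + (149845 - √(17689 + 163216))/2 = -3 + (149845 - √180905)/2 = -3 + (149845/2 - √180905/2) = 149839/2 - √180905/2 ≈ 74707.)
√(y + m)/39950 = √(-7185 + (149839/2 - √180905/2))/39950 = √(135469/2 - √180905/2)*(1/39950) = √(135469/2 - √180905/2)/39950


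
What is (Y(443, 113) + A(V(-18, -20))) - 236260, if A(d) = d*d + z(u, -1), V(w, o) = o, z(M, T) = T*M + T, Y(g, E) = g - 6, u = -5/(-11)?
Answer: -2589669/11 ≈ -2.3542e+5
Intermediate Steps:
u = 5/11 (u = -5*(-1/11) = 5/11 ≈ 0.45455)
Y(g, E) = -6 + g
z(M, T) = T + M*T (z(M, T) = M*T + T = T + M*T)
A(d) = -16/11 + d² (A(d) = d*d - (1 + 5/11) = d² - 1*16/11 = d² - 16/11 = -16/11 + d²)
(Y(443, 113) + A(V(-18, -20))) - 236260 = ((-6 + 443) + (-16/11 + (-20)²)) - 236260 = (437 + (-16/11 + 400)) - 236260 = (437 + 4384/11) - 236260 = 9191/11 - 236260 = -2589669/11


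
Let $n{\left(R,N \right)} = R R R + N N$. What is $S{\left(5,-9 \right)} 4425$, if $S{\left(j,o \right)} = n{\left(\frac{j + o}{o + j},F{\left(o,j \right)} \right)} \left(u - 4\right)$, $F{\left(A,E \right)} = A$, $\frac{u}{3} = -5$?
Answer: $-6894150$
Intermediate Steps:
$u = -15$ ($u = 3 \left(-5\right) = -15$)
$n{\left(R,N \right)} = N^{2} + R^{3}$ ($n{\left(R,N \right)} = R^{2} R + N^{2} = R^{3} + N^{2} = N^{2} + R^{3}$)
$S{\left(j,o \right)} = -19 - 19 o^{2}$ ($S{\left(j,o \right)} = \left(o^{2} + \left(\frac{j + o}{o + j}\right)^{3}\right) \left(-15 - 4\right) = \left(o^{2} + \left(\frac{j + o}{j + o}\right)^{3}\right) \left(-19\right) = \left(o^{2} + 1^{3}\right) \left(-19\right) = \left(o^{2} + 1\right) \left(-19\right) = \left(1 + o^{2}\right) \left(-19\right) = -19 - 19 o^{2}$)
$S{\left(5,-9 \right)} 4425 = \left(-19 - 19 \left(-9\right)^{2}\right) 4425 = \left(-19 - 1539\right) 4425 = \left(-1558\right) 4425 = -6894150$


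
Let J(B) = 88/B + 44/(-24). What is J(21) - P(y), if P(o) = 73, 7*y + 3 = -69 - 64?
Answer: -989/14 ≈ -70.643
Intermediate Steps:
y = -136/7 (y = -3/7 + (-69 - 64)/7 = -3/7 + (⅐)*(-133) = -3/7 - 19 = -136/7 ≈ -19.429)
J(B) = -11/6 + 88/B (J(B) = 88/B + 44*(-1/24) = 88/B - 11/6 = -11/6 + 88/B)
J(21) - P(y) = (-11/6 + 88/21) - 1*73 = (-11/6 + 88*(1/21)) - 73 = (-11/6 + 88/21) - 73 = 33/14 - 73 = -989/14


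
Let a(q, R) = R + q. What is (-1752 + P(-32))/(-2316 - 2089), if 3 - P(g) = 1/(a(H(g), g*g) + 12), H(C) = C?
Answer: 1755997/4422620 ≈ 0.39705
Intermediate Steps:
P(g) = 3 - 1/(12 + g + g²) (P(g) = 3 - 1/((g*g + g) + 12) = 3 - 1/((g² + g) + 12) = 3 - 1/((g + g²) + 12) = 3 - 1/(12 + g + g²))
(-1752 + P(-32))/(-2316 - 2089) = (-1752 + (35 + 3*(-32) + 3*(-32)²)/(12 - 32 + (-32)²))/(-2316 - 2089) = (-1752 + (35 - 96 + 3*1024)/(12 - 32 + 1024))/(-4405) = (-1752 + (35 - 96 + 3072)/1004)*(-1/4405) = (-1752 + (1/1004)*3011)*(-1/4405) = (-1752 + 3011/1004)*(-1/4405) = -1755997/1004*(-1/4405) = 1755997/4422620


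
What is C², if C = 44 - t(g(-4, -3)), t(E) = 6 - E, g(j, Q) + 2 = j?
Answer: 1024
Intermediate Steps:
g(j, Q) = -2 + j
C = 32 (C = 44 - (6 - (-2 - 4)) = 44 - (6 - 1*(-6)) = 44 - (6 + 6) = 44 - 1*12 = 44 - 12 = 32)
C² = 32² = 1024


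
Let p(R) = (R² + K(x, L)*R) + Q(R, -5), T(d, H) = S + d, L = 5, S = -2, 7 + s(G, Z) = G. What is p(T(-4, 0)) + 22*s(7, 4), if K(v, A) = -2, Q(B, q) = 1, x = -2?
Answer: 49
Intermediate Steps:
s(G, Z) = -7 + G
T(d, H) = -2 + d
p(R) = 1 + R² - 2*R (p(R) = (R² - 2*R) + 1 = 1 + R² - 2*R)
p(T(-4, 0)) + 22*s(7, 4) = (1 + (-2 - 4)² - 2*(-2 - 4)) + 22*(-7 + 7) = (1 + (-6)² - 2*(-6)) + 22*0 = (1 + 36 + 12) + 0 = 49 + 0 = 49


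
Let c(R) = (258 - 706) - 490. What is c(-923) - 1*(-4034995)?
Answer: 4034057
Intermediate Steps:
c(R) = -938 (c(R) = -448 - 490 = -938)
c(-923) - 1*(-4034995) = -938 - 1*(-4034995) = -938 + 4034995 = 4034057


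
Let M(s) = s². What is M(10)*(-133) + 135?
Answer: -13165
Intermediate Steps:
M(10)*(-133) + 135 = 10²*(-133) + 135 = 100*(-133) + 135 = -13300 + 135 = -13165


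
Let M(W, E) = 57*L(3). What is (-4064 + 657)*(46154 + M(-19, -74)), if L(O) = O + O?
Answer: -158411872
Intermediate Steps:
L(O) = 2*O
M(W, E) = 342 (M(W, E) = 57*(2*3) = 57*6 = 342)
(-4064 + 657)*(46154 + M(-19, -74)) = (-4064 + 657)*(46154 + 342) = -3407*46496 = -158411872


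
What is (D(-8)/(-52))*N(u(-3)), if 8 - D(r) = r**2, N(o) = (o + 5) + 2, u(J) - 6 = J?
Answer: 140/13 ≈ 10.769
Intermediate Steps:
u(J) = 6 + J
N(o) = 7 + o (N(o) = (5 + o) + 2 = 7 + o)
D(r) = 8 - r**2
(D(-8)/(-52))*N(u(-3)) = ((8 - 1*(-8)**2)/(-52))*(7 + (6 - 3)) = (-(8 - 1*64)/52)*(7 + 3) = -(8 - 64)/52*10 = -1/52*(-56)*10 = (14/13)*10 = 140/13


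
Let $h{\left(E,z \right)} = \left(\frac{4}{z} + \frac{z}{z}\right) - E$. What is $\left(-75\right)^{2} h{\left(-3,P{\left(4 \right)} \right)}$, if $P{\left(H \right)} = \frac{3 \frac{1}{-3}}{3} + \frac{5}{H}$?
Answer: $\frac{517500}{11} \approx 47045.0$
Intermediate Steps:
$P{\left(H \right)} = - \frac{1}{3} + \frac{5}{H}$ ($P{\left(H \right)} = 3 \left(- \frac{1}{3}\right) \frac{1}{3} + \frac{5}{H} = \left(-1\right) \frac{1}{3} + \frac{5}{H} = - \frac{1}{3} + \frac{5}{H}$)
$h{\left(E,z \right)} = 1 - E + \frac{4}{z}$ ($h{\left(E,z \right)} = \left(\frac{4}{z} + 1\right) - E = \left(1 + \frac{4}{z}\right) - E = 1 - E + \frac{4}{z}$)
$\left(-75\right)^{2} h{\left(-3,P{\left(4 \right)} \right)} = \left(-75\right)^{2} \left(1 - -3 + \frac{4}{\frac{1}{3} \cdot \frac{1}{4} \left(15 - 4\right)}\right) = 5625 \left(1 + 3 + \frac{4}{\frac{1}{3} \cdot \frac{1}{4} \left(15 - 4\right)}\right) = 5625 \left(1 + 3 + \frac{4}{\frac{1}{3} \cdot \frac{1}{4} \cdot 11}\right) = 5625 \left(1 + 3 + \frac{4}{\frac{11}{12}}\right) = 5625 \left(1 + 3 + 4 \cdot \frac{12}{11}\right) = 5625 \left(1 + 3 + \frac{48}{11}\right) = 5625 \cdot \frac{92}{11} = \frac{517500}{11}$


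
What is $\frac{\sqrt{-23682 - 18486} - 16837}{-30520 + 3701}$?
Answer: $\frac{16837}{26819} - \frac{2 i \sqrt{10542}}{26819} \approx 0.6278 - 0.0076568 i$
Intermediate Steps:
$\frac{\sqrt{-23682 - 18486} - 16837}{-30520 + 3701} = \frac{\sqrt{-42168} - 16837}{-26819} = \left(2 i \sqrt{10542} - 16837\right) \left(- \frac{1}{26819}\right) = \left(-16837 + 2 i \sqrt{10542}\right) \left(- \frac{1}{26819}\right) = \frac{16837}{26819} - \frac{2 i \sqrt{10542}}{26819}$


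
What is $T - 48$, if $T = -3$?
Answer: $-51$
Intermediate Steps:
$T - 48 = -3 - 48 = -51$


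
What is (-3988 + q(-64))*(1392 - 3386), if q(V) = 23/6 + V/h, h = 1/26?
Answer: 33787333/3 ≈ 1.1262e+7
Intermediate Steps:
h = 1/26 ≈ 0.038462
q(V) = 23/6 + 26*V (q(V) = 23/6 + V/(1/26) = 23*(⅙) + V*26 = 23/6 + 26*V)
(-3988 + q(-64))*(1392 - 3386) = (-3988 + (23/6 + 26*(-64)))*(1392 - 3386) = (-3988 + (23/6 - 1664))*(-1994) = (-3988 - 9961/6)*(-1994) = -33889/6*(-1994) = 33787333/3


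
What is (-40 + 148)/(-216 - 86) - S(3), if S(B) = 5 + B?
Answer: -1262/151 ≈ -8.3576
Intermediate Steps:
(-40 + 148)/(-216 - 86) - S(3) = (-40 + 148)/(-216 - 86) - (5 + 3) = 108/(-302) - 1*8 = 108*(-1/302) - 8 = -54/151 - 8 = -1262/151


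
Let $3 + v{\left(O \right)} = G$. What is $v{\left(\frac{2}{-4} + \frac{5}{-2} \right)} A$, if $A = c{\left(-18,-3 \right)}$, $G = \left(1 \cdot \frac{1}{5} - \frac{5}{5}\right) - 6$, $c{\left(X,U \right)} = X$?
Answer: $\frac{882}{5} \approx 176.4$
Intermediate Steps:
$G = - \frac{34}{5}$ ($G = \left(1 \cdot \frac{1}{5} - 1\right) - 6 = \left(\frac{1}{5} - 1\right) - 6 = - \frac{4}{5} - 6 = - \frac{34}{5} \approx -6.8$)
$v{\left(O \right)} = - \frac{49}{5}$ ($v{\left(O \right)} = -3 - \frac{34}{5} = - \frac{49}{5}$)
$A = -18$
$v{\left(\frac{2}{-4} + \frac{5}{-2} \right)} A = \left(- \frac{49}{5}\right) \left(-18\right) = \frac{882}{5}$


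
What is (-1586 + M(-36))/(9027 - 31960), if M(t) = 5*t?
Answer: 1766/22933 ≈ 0.077007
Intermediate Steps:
(-1586 + M(-36))/(9027 - 31960) = (-1586 + 5*(-36))/(9027 - 31960) = (-1586 - 180)/(-22933) = -1766*(-1/22933) = 1766/22933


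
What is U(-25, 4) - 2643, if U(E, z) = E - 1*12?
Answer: -2680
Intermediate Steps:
U(E, z) = -12 + E (U(E, z) = E - 12 = -12 + E)
U(-25, 4) - 2643 = (-12 - 25) - 2643 = -37 - 2643 = -2680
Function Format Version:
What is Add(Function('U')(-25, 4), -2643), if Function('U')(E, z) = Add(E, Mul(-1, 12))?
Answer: -2680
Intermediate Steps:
Function('U')(E, z) = Add(-12, E) (Function('U')(E, z) = Add(E, -12) = Add(-12, E))
Add(Function('U')(-25, 4), -2643) = Add(Add(-12, -25), -2643) = Add(-37, -2643) = -2680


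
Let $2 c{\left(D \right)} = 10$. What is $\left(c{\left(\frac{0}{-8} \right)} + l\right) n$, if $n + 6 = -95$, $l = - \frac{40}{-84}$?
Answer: $- \frac{11615}{21} \approx -553.1$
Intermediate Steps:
$l = \frac{10}{21}$ ($l = \left(-40\right) \left(- \frac{1}{84}\right) = \frac{10}{21} \approx 0.47619$)
$c{\left(D \right)} = 5$ ($c{\left(D \right)} = \frac{1}{2} \cdot 10 = 5$)
$n = -101$ ($n = -6 - 95 = -101$)
$\left(c{\left(\frac{0}{-8} \right)} + l\right) n = \left(5 + \frac{10}{21}\right) \left(-101\right) = \frac{115}{21} \left(-101\right) = - \frac{11615}{21}$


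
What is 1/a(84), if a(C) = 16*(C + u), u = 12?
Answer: 1/1536 ≈ 0.00065104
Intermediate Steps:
a(C) = 192 + 16*C (a(C) = 16*(C + 12) = 16*(12 + C) = 192 + 16*C)
1/a(84) = 1/(192 + 16*84) = 1/(192 + 1344) = 1/1536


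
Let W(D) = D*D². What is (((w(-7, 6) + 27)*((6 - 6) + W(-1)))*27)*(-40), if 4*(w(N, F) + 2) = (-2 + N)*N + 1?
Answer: 44280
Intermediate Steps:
W(D) = D³
w(N, F) = -7/4 + N*(-2 + N)/4 (w(N, F) = -2 + ((-2 + N)*N + 1)/4 = -2 + (N*(-2 + N) + 1)/4 = -2 + (1 + N*(-2 + N))/4 = -2 + (¼ + N*(-2 + N)/4) = -7/4 + N*(-2 + N)/4)
(((w(-7, 6) + 27)*((6 - 6) + W(-1)))*27)*(-40) = ((((-7/4 - ½*(-7) + (¼)*(-7)²) + 27)*((6 - 6) + (-1)³))*27)*(-40) = ((((-7/4 + 7/2 + (¼)*49) + 27)*(0 - 1))*27)*(-40) = ((((-7/4 + 7/2 + 49/4) + 27)*(-1))*27)*(-40) = (((14 + 27)*(-1))*27)*(-40) = ((41*(-1))*27)*(-40) = -41*27*(-40) = -1107*(-40) = 44280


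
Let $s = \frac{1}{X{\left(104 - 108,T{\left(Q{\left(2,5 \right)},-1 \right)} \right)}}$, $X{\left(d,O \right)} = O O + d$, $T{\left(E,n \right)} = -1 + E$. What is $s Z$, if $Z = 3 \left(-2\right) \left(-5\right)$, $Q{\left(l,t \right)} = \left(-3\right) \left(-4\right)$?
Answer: $\frac{10}{39} \approx 0.25641$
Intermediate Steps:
$Q{\left(l,t \right)} = 12$
$Z = 30$ ($Z = \left(-6\right) \left(-5\right) = 30$)
$X{\left(d,O \right)} = d + O^{2}$ ($X{\left(d,O \right)} = O^{2} + d = d + O^{2}$)
$s = \frac{1}{117}$ ($s = \frac{1}{\left(104 - 108\right) + \left(-1 + 12\right)^{2}} = \frac{1}{\left(104 - 108\right) + 11^{2}} = \frac{1}{-4 + 121} = \frac{1}{117} \approx 0.008547$)
$s Z = \frac{1}{117} \cdot 30 = \frac{10}{39}$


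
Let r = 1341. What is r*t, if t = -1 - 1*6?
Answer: -9387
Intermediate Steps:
t = -7 (t = -1 - 6 = -7)
r*t = 1341*(-7) = -9387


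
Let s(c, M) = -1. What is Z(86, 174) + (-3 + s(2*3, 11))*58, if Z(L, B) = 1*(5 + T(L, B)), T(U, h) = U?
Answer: -141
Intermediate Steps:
Z(L, B) = 5 + L (Z(L, B) = 1*(5 + L) = 5 + L)
Z(86, 174) + (-3 + s(2*3, 11))*58 = (5 + 86) + (-3 - 1)*58 = 91 - 4*58 = 91 - 232 = -141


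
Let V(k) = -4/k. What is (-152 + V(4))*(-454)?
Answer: 69462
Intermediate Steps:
(-152 + V(4))*(-454) = (-152 - 4/4)*(-454) = (-152 - 4*¼)*(-454) = (-152 - 1)*(-454) = -153*(-454) = 69462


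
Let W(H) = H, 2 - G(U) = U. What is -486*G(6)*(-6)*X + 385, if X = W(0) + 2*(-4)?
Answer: 93697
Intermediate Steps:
G(U) = 2 - U
X = -8 (X = 0 + 2*(-4) = 0 - 8 = -8)
-486*G(6)*(-6)*X + 385 = -486*(2 - 1*6)*(-6)*(-8) + 385 = -486*(2 - 6)*(-6)*(-8) + 385 = -486*(-4*(-6))*(-8) + 385 = -11664*(-8) + 385 = -486*(-192) + 385 = 93312 + 385 = 93697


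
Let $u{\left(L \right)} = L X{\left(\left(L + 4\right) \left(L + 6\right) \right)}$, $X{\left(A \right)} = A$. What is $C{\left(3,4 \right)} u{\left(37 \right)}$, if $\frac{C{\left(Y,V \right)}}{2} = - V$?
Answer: $-521848$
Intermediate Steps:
$C{\left(Y,V \right)} = - 2 V$ ($C{\left(Y,V \right)} = 2 \left(- V\right) = - 2 V$)
$u{\left(L \right)} = L \left(4 + L\right) \left(6 + L\right)$ ($u{\left(L \right)} = L \left(L + 4\right) \left(L + 6\right) = L \left(4 + L\right) \left(6 + L\right)$)
$C{\left(3,4 \right)} u{\left(37 \right)} = \left(-2\right) 4 \cdot 37 \left(24 + 37^{2} + 10 \cdot 37\right) = - 8 \cdot 37 \left(24 + 1369 + 370\right) = - 8 \cdot 37 \cdot 1763 = \left(-8\right) 65231 = -521848$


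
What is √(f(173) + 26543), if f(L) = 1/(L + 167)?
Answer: √767092785/170 ≈ 162.92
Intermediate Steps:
f(L) = 1/(167 + L)
√(f(173) + 26543) = √(1/(167 + 173) + 26543) = √(1/340 + 26543) = √(9024621/340) = √767092785/170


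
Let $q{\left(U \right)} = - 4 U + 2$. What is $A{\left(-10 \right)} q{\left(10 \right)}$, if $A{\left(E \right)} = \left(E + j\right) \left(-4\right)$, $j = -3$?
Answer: $-1976$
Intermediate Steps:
$q{\left(U \right)} = 2 - 4 U$
$A{\left(E \right)} = 12 - 4 E$ ($A{\left(E \right)} = \left(E - 3\right) \left(-4\right) = \left(-3 + E\right) \left(-4\right) = 12 - 4 E$)
$A{\left(-10 \right)} q{\left(10 \right)} = \left(12 - -40\right) \left(2 - 40\right) = \left(12 + 40\right) \left(2 - 40\right) = 52 \left(-38\right) = -1976$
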